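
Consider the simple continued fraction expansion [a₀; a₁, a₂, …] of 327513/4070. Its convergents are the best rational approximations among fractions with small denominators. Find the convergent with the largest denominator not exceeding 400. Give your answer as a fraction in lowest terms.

25509/317

List convergents until the denominator exceeds the bound:
a_0 = 80: 80/1  (≤ bound)
a_1 = 2: 161/2  (≤ bound)
a_2 = 7: 1207/15  (≤ bound)
a_3 = 1: 1368/17  (≤ bound)
a_4 = 5: 8047/100  (≤ bound)
a_5 = 3: 25509/317  (≤ bound)
a_6 = 1: 33556/417  (> 400, stop)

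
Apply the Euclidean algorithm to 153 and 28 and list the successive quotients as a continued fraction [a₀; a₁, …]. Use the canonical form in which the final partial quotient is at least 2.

⌊153/28⌋ = 5, remainder 13
⌊28/13⌋ = 2, remainder 2
⌊13/2⌋ = 6, remainder 1
⌊2/1⌋ = 2, remainder 0

[5; 2, 6, 2]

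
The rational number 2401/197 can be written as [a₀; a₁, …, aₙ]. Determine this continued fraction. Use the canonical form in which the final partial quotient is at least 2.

[12; 5, 3, 12]

Apply division with remainder until the remainder is 0:
2401 = 12·197 + 37, so a_0 = 12
197 = 5·37 + 12, so a_1 = 5
37 = 3·12 + 1, so a_2 = 3
12 = 12·1 + 0, so a_3 = 12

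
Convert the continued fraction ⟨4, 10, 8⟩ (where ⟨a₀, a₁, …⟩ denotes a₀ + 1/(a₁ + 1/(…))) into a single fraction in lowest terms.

332/81

Build up convergents one term at a time:
a_0 = 4: 4/1
a_1 = 10: 41/10
a_2 = 8: 332/81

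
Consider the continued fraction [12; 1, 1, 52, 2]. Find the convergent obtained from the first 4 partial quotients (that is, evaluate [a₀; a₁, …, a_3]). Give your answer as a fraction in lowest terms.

1313/105

Use the convergent recurrence hₖ = aₖ·hₖ₋₁ + hₖ₋₂ (and likewise for the denominators kₖ):
a_0 = 12: 12/1
a_1 = 1: 13/1
a_2 = 1: 25/2
a_3 = 52: 1313/105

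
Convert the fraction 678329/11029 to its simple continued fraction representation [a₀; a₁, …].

[61; 1, 1, 60, 10, 9]

⌊678329/11029⌋ = 61, remainder 5560
⌊11029/5560⌋ = 1, remainder 5469
⌊5560/5469⌋ = 1, remainder 91
⌊5469/91⌋ = 60, remainder 9
⌊91/9⌋ = 10, remainder 1
⌊9/1⌋ = 9, remainder 0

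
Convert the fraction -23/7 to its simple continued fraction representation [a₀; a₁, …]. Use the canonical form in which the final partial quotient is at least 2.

-23 ÷ 7 → quotient -4, remainder 5
7 ÷ 5 → quotient 1, remainder 2
5 ÷ 2 → quotient 2, remainder 1
2 ÷ 1 → quotient 2, remainder 0

[-4; 1, 2, 2]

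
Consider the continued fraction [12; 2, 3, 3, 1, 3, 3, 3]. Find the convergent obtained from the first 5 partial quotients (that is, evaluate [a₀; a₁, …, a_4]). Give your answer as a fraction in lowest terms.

373/30

a_0 = 12: 12/1
a_1 = 2: 25/2
a_2 = 3: 87/7
a_3 = 3: 286/23
a_4 = 1: 373/30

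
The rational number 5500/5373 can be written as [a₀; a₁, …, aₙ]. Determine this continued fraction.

⌊5500/5373⌋ = 1, remainder 127
⌊5373/127⌋ = 42, remainder 39
⌊127/39⌋ = 3, remainder 10
⌊39/10⌋ = 3, remainder 9
⌊10/9⌋ = 1, remainder 1
⌊9/1⌋ = 9, remainder 0

[1; 42, 3, 3, 1, 9]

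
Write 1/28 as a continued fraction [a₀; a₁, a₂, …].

Apply division with remainder until the remainder is 0:
⌊1/28⌋ = 0, remainder 1
⌊28/1⌋ = 28, remainder 0

[0; 28]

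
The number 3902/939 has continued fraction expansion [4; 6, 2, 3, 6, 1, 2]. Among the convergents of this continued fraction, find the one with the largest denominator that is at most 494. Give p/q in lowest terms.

1363/328

a_0 = 4: 4/1  (≤ bound)
a_1 = 6: 25/6  (≤ bound)
a_2 = 2: 54/13  (≤ bound)
a_3 = 3: 187/45  (≤ bound)
a_4 = 6: 1176/283  (≤ bound)
a_5 = 1: 1363/328  (≤ bound)
a_6 = 2: 3902/939  (> 494, stop)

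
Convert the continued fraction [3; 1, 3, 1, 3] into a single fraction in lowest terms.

72/19

Work from the innermost term outward:
Start with 3.
1 + 1/(3/1) = 1 + 1/3 = 4/3
3 + 1/(4/3) = 3 + 3/4 = 15/4
1 + 1/(15/4) = 1 + 4/15 = 19/15
3 + 1/(19/15) = 3 + 15/19 = 72/19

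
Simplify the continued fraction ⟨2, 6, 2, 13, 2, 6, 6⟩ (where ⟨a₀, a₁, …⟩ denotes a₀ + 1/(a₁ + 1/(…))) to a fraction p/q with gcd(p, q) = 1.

a_0 = 2: 2/1
a_1 = 6: 13/6
a_2 = 2: 28/13
a_3 = 13: 377/175
a_4 = 2: 782/363
a_5 = 6: 5069/2353
a_6 = 6: 31196/14481

31196/14481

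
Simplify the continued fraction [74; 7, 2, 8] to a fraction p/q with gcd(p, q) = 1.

Start with 8.
2 + 1/(8/1) = 2 + 1/8 = 17/8
7 + 1/(17/8) = 7 + 8/17 = 127/17
74 + 1/(127/17) = 74 + 17/127 = 9415/127

9415/127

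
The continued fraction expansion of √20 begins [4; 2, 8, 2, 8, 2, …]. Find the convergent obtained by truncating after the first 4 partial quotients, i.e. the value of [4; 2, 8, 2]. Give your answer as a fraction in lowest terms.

a_0 = 4: 4/1
a_1 = 2: 9/2
a_2 = 8: 76/17
a_3 = 2: 161/36

161/36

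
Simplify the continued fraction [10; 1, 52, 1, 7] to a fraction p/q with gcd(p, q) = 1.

Build up convergents one term at a time:
a_0 = 10: 10/1
a_1 = 1: 11/1
a_2 = 52: 582/53
a_3 = 1: 593/54
a_4 = 7: 4733/431

4733/431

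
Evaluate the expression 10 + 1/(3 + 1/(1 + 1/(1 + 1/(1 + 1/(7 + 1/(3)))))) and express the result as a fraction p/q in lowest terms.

2702/263

Start with 3.
7 + 1/(3/1) = 7 + 1/3 = 22/3
1 + 1/(22/3) = 1 + 3/22 = 25/22
1 + 1/(25/22) = 1 + 22/25 = 47/25
1 + 1/(47/25) = 1 + 25/47 = 72/47
3 + 1/(72/47) = 3 + 47/72 = 263/72
10 + 1/(263/72) = 10 + 72/263 = 2702/263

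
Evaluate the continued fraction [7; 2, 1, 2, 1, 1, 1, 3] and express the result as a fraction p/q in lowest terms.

Start with 3.
1 + 1/(3/1) = 1 + 1/3 = 4/3
1 + 1/(4/3) = 1 + 3/4 = 7/4
1 + 1/(7/4) = 1 + 4/7 = 11/7
2 + 1/(11/7) = 2 + 7/11 = 29/11
1 + 1/(29/11) = 1 + 11/29 = 40/29
2 + 1/(40/29) = 2 + 29/40 = 109/40
7 + 1/(109/40) = 7 + 40/109 = 803/109

803/109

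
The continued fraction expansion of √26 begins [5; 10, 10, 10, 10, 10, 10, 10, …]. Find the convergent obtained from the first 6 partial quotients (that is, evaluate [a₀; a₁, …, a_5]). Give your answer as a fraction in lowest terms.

Use the convergent recurrence hₖ = aₖ·hₖ₋₁ + hₖ₋₂ (and likewise for the denominators kₖ):
a_0 = 5: 5/1
a_1 = 10: 51/10
a_2 = 10: 515/101
a_3 = 10: 5201/1020
a_4 = 10: 52525/10301
a_5 = 10: 530451/104030

530451/104030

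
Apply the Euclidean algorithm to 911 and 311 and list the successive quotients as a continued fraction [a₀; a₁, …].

[2; 1, 13, 7, 3]

911 = 2·311 + 289, so a_0 = 2
311 = 1·289 + 22, so a_1 = 1
289 = 13·22 + 3, so a_2 = 13
22 = 7·3 + 1, so a_3 = 7
3 = 3·1 + 0, so a_4 = 3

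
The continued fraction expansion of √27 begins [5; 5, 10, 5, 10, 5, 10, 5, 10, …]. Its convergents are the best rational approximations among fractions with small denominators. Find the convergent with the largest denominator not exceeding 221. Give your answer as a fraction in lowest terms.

a_0 = 5: 5/1  (≤ bound)
a_1 = 5: 26/5  (≤ bound)
a_2 = 10: 265/51  (≤ bound)
a_3 = 5: 1351/260  (> 221, stop)

265/51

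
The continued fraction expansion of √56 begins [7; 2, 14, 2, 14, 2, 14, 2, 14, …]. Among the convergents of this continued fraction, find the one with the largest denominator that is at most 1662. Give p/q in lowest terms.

6503/869

a_0 = 7: 7/1  (≤ bound)
a_1 = 2: 15/2  (≤ bound)
a_2 = 14: 217/29  (≤ bound)
a_3 = 2: 449/60  (≤ bound)
a_4 = 14: 6503/869  (≤ bound)
a_5 = 2: 13455/1798  (> 1662, stop)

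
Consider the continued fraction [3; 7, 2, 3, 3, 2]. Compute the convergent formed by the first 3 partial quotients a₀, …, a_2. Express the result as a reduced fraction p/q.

Build up convergents one term at a time:
a_0 = 3: 3/1
a_1 = 7: 22/7
a_2 = 2: 47/15

47/15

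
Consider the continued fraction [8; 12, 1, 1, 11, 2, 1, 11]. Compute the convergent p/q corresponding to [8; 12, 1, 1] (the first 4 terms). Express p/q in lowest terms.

202/25

Start with 1.
1 + 1/(1/1) = 1 + 1/1 = 2/1
12 + 1/(2/1) = 12 + 1/2 = 25/2
8 + 1/(25/2) = 8 + 2/25 = 202/25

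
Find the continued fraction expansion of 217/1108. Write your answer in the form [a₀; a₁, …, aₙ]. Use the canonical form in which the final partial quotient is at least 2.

[0; 5, 9, 2, 3, 3]

⌊217/1108⌋ = 0, remainder 217
⌊1108/217⌋ = 5, remainder 23
⌊217/23⌋ = 9, remainder 10
⌊23/10⌋ = 2, remainder 3
⌊10/3⌋ = 3, remainder 1
⌊3/1⌋ = 3, remainder 0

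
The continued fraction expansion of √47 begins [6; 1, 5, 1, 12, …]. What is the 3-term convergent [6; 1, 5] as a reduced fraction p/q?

Build up convergents one term at a time:
a_0 = 6: 6/1
a_1 = 1: 7/1
a_2 = 5: 41/6

41/6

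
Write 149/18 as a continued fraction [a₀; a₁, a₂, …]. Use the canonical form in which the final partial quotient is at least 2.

[8; 3, 1, 1, 2]

149 = 8·18 + 5, so a_0 = 8
18 = 3·5 + 3, so a_1 = 3
5 = 1·3 + 2, so a_2 = 1
3 = 1·2 + 1, so a_3 = 1
2 = 2·1 + 0, so a_4 = 2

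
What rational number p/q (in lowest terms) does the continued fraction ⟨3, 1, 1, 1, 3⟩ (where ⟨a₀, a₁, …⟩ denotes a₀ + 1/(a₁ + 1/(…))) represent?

40/11

Start with 3.
1 + 1/(3/1) = 1 + 1/3 = 4/3
1 + 1/(4/3) = 1 + 3/4 = 7/4
1 + 1/(7/4) = 1 + 4/7 = 11/7
3 + 1/(11/7) = 3 + 7/11 = 40/11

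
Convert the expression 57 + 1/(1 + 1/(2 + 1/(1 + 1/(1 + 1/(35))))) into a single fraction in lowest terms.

14371/249

a_0 = 57: 57/1
a_1 = 1: 58/1
a_2 = 2: 173/3
a_3 = 1: 231/4
a_4 = 1: 404/7
a_5 = 35: 14371/249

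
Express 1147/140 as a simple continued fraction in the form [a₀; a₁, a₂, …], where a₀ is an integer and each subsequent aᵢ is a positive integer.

[8; 5, 5, 2, 2]

Repeatedly divide and take the remainder:
⌊1147/140⌋ = 8, remainder 27
⌊140/27⌋ = 5, remainder 5
⌊27/5⌋ = 5, remainder 2
⌊5/2⌋ = 2, remainder 1
⌊2/1⌋ = 2, remainder 0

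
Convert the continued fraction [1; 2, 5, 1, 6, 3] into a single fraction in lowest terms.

409/280

Start with 3.
6 + 1/(3/1) = 6 + 1/3 = 19/3
1 + 1/(19/3) = 1 + 3/19 = 22/19
5 + 1/(22/19) = 5 + 19/22 = 129/22
2 + 1/(129/22) = 2 + 22/129 = 280/129
1 + 1/(280/129) = 1 + 129/280 = 409/280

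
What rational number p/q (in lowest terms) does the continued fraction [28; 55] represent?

1541/55

Build up convergents one term at a time:
a_0 = 28: 28/1
a_1 = 55: 1541/55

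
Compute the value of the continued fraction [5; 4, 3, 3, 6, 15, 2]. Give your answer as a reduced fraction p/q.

Start with 2.
15 + 1/(2/1) = 15 + 1/2 = 31/2
6 + 1/(31/2) = 6 + 2/31 = 188/31
3 + 1/(188/31) = 3 + 31/188 = 595/188
3 + 1/(595/188) = 3 + 188/595 = 1973/595
4 + 1/(1973/595) = 4 + 595/1973 = 8487/1973
5 + 1/(8487/1973) = 5 + 1973/8487 = 44408/8487

44408/8487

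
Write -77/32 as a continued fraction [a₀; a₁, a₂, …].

Repeatedly divide and take the remainder:
-77 ÷ 32 → quotient -3, remainder 19
32 ÷ 19 → quotient 1, remainder 13
19 ÷ 13 → quotient 1, remainder 6
13 ÷ 6 → quotient 2, remainder 1
6 ÷ 1 → quotient 6, remainder 0

[-3; 1, 1, 2, 6]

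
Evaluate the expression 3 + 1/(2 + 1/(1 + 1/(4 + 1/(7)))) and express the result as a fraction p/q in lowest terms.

Compute successive convergents:
a_0 = 3: 3/1
a_1 = 2: 7/2
a_2 = 1: 10/3
a_3 = 4: 47/14
a_4 = 7: 339/101

339/101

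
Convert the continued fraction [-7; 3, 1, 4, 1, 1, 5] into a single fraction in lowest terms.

-1570/233

a_0 = -7: -7/1
a_1 = 3: -20/3
a_2 = 1: -27/4
a_3 = 4: -128/19
a_4 = 1: -155/23
a_5 = 1: -283/42
a_6 = 5: -1570/233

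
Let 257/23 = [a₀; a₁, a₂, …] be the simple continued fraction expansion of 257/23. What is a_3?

257 = 11·23 + 4, so a_0 = 11
23 = 5·4 + 3, so a_1 = 5
4 = 1·3 + 1, so a_2 = 1
3 = 3·1 + 0, so a_3 = 3

3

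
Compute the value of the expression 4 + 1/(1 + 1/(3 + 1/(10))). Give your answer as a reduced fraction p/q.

a_0 = 4: 4/1
a_1 = 1: 5/1
a_2 = 3: 19/4
a_3 = 10: 195/41

195/41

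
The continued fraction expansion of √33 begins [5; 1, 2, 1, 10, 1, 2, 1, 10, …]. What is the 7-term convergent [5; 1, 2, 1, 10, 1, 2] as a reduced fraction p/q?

a_0 = 5: 5/1
a_1 = 1: 6/1
a_2 = 2: 17/3
a_3 = 1: 23/4
a_4 = 10: 247/43
a_5 = 1: 270/47
a_6 = 2: 787/137

787/137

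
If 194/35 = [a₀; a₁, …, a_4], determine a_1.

⌊194/35⌋ = 5, remainder 19
⌊35/19⌋ = 1, remainder 16

1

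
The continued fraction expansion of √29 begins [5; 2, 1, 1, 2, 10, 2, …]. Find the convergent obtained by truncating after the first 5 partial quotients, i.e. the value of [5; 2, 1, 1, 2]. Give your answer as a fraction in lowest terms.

Start with 2.
1 + 1/(2/1) = 1 + 1/2 = 3/2
1 + 1/(3/2) = 1 + 2/3 = 5/3
2 + 1/(5/3) = 2 + 3/5 = 13/5
5 + 1/(13/5) = 5 + 5/13 = 70/13

70/13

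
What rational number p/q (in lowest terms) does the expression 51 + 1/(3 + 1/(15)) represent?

2361/46

Collapse the nested fraction from the inside out:
Start with 15.
3 + 1/(15/1) = 3 + 1/15 = 46/15
51 + 1/(46/15) = 51 + 15/46 = 2361/46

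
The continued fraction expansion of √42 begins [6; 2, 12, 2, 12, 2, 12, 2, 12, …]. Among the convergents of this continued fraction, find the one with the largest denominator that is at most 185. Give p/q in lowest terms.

a_0 = 6: 6/1  (≤ bound)
a_1 = 2: 13/2  (≤ bound)
a_2 = 12: 162/25  (≤ bound)
a_3 = 2: 337/52  (≤ bound)
a_4 = 12: 4206/649  (> 185, stop)

337/52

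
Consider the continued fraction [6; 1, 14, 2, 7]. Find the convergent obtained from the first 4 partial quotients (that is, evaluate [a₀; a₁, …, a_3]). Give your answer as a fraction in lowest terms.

Use the convergent recurrence hₖ = aₖ·hₖ₋₁ + hₖ₋₂ (and likewise for the denominators kₖ):
a_0 = 6: 6/1
a_1 = 1: 7/1
a_2 = 14: 104/15
a_3 = 2: 215/31

215/31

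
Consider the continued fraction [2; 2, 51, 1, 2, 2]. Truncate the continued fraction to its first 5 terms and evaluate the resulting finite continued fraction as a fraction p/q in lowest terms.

781/313

Start with 2.
1 + 1/(2/1) = 1 + 1/2 = 3/2
51 + 1/(3/2) = 51 + 2/3 = 155/3
2 + 1/(155/3) = 2 + 3/155 = 313/155
2 + 1/(313/155) = 2 + 155/313 = 781/313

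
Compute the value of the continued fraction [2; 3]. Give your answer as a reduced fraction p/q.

7/3

Build up convergents one term at a time:
a_0 = 2: 2/1
a_1 = 3: 7/3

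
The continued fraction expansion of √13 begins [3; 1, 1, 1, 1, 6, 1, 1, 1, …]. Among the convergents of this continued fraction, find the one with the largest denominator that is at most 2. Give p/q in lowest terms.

List convergents until the denominator exceeds the bound:
a_0 = 3: 3/1  (≤ bound)
a_1 = 1: 4/1  (≤ bound)
a_2 = 1: 7/2  (≤ bound)
a_3 = 1: 11/3  (> 2, stop)

7/2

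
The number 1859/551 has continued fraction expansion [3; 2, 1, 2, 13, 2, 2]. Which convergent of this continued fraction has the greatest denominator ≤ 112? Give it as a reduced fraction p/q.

361/107

List convergents until the denominator exceeds the bound:
a_0 = 3: 3/1  (≤ bound)
a_1 = 2: 7/2  (≤ bound)
a_2 = 1: 10/3  (≤ bound)
a_3 = 2: 27/8  (≤ bound)
a_4 = 13: 361/107  (≤ bound)
a_5 = 2: 749/222  (> 112, stop)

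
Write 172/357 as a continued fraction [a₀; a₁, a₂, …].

[0; 2, 13, 4, 3]

172 = 0·357 + 172, so a_0 = 0
357 = 2·172 + 13, so a_1 = 2
172 = 13·13 + 3, so a_2 = 13
13 = 4·3 + 1, so a_3 = 4
3 = 3·1 + 0, so a_4 = 3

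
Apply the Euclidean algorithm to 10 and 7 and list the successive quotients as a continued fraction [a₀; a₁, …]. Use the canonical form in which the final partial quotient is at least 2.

10 = 1·7 + 3, so a_0 = 1
7 = 2·3 + 1, so a_1 = 2
3 = 3·1 + 0, so a_2 = 3

[1; 2, 3]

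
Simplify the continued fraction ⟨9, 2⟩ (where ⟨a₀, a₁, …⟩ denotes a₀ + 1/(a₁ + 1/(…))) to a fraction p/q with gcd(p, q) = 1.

a_0 = 9: 9/1
a_1 = 2: 19/2

19/2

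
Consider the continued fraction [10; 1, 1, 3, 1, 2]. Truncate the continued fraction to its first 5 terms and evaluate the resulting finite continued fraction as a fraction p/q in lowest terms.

a_0 = 10: 10/1
a_1 = 1: 11/1
a_2 = 1: 21/2
a_3 = 3: 74/7
a_4 = 1: 95/9

95/9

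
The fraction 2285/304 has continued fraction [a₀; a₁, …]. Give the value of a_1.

2285 = 7·304 + 157, so a_0 = 7
304 = 1·157 + 147, so a_1 = 1

1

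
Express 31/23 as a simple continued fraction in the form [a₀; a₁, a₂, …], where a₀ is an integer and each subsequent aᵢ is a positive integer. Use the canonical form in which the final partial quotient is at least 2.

[1; 2, 1, 7]

31 = 1·23 + 8, so a_0 = 1
23 = 2·8 + 7, so a_1 = 2
8 = 1·7 + 1, so a_2 = 1
7 = 7·1 + 0, so a_3 = 7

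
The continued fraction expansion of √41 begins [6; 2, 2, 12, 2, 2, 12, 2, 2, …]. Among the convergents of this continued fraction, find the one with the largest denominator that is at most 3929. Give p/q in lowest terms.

a_0 = 6: 6/1  (≤ bound)
a_1 = 2: 13/2  (≤ bound)
a_2 = 2: 32/5  (≤ bound)
a_3 = 12: 397/62  (≤ bound)
a_4 = 2: 826/129  (≤ bound)
a_5 = 2: 2049/320  (≤ bound)
a_6 = 12: 25414/3969  (> 3929, stop)

2049/320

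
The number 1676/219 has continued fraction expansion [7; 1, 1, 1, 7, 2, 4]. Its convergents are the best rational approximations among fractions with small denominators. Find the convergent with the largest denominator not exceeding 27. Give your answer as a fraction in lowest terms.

List convergents until the denominator exceeds the bound:
a_0 = 7: 7/1  (≤ bound)
a_1 = 1: 8/1  (≤ bound)
a_2 = 1: 15/2  (≤ bound)
a_3 = 1: 23/3  (≤ bound)
a_4 = 7: 176/23  (≤ bound)
a_5 = 2: 375/49  (> 27, stop)

176/23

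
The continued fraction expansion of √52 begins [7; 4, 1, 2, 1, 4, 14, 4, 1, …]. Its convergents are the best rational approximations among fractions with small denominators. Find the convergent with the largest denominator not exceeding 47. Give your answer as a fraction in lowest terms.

List convergents until the denominator exceeds the bound:
a_0 = 7: 7/1  (≤ bound)
a_1 = 4: 29/4  (≤ bound)
a_2 = 1: 36/5  (≤ bound)
a_3 = 2: 101/14  (≤ bound)
a_4 = 1: 137/19  (≤ bound)
a_5 = 4: 649/90  (> 47, stop)

137/19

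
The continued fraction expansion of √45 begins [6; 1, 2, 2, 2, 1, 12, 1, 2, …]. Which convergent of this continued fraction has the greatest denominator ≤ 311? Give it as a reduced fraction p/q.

a_0 = 6: 6/1  (≤ bound)
a_1 = 1: 7/1  (≤ bound)
a_2 = 2: 20/3  (≤ bound)
a_3 = 2: 47/7  (≤ bound)
a_4 = 2: 114/17  (≤ bound)
a_5 = 1: 161/24  (≤ bound)
a_6 = 12: 2046/305  (≤ bound)
a_7 = 1: 2207/329  (> 311, stop)

2046/305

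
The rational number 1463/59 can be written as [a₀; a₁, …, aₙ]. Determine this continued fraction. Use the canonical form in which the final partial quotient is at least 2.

[24; 1, 3, 1, 11]

Repeatedly divide and take the remainder:
1463 ÷ 59 → quotient 24, remainder 47
59 ÷ 47 → quotient 1, remainder 12
47 ÷ 12 → quotient 3, remainder 11
12 ÷ 11 → quotient 1, remainder 1
11 ÷ 1 → quotient 11, remainder 0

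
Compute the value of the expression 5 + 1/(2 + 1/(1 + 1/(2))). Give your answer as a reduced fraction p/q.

Start with 2.
1 + 1/(2/1) = 1 + 1/2 = 3/2
2 + 1/(3/2) = 2 + 2/3 = 8/3
5 + 1/(8/3) = 5 + 3/8 = 43/8

43/8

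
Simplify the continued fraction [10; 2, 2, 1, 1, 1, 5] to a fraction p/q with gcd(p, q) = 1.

1115/107

a_0 = 10: 10/1
a_1 = 2: 21/2
a_2 = 2: 52/5
a_3 = 1: 73/7
a_4 = 1: 125/12
a_5 = 1: 198/19
a_6 = 5: 1115/107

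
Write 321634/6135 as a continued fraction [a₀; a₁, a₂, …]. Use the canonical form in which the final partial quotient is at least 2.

321634 = 52·6135 + 2614, so a_0 = 52
6135 = 2·2614 + 907, so a_1 = 2
2614 = 2·907 + 800, so a_2 = 2
907 = 1·800 + 107, so a_3 = 1
800 = 7·107 + 51, so a_4 = 7
107 = 2·51 + 5, so a_5 = 2
51 = 10·5 + 1, so a_6 = 10
5 = 5·1 + 0, so a_7 = 5

[52; 2, 2, 1, 7, 2, 10, 5]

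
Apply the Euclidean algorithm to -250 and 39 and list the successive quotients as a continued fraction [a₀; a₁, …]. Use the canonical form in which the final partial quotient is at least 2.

Repeatedly divide and take the remainder:
⌊-250/39⌋ = -7, remainder 23
⌊39/23⌋ = 1, remainder 16
⌊23/16⌋ = 1, remainder 7
⌊16/7⌋ = 2, remainder 2
⌊7/2⌋ = 3, remainder 1
⌊2/1⌋ = 2, remainder 0

[-7; 1, 1, 2, 3, 2]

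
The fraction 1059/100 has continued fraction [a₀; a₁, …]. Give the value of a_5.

1059 = 10·100 + 59, so a_0 = 10
100 = 1·59 + 41, so a_1 = 1
59 = 1·41 + 18, so a_2 = 1
41 = 2·18 + 5, so a_3 = 2
18 = 3·5 + 3, so a_4 = 3
5 = 1·3 + 2, so a_5 = 1

1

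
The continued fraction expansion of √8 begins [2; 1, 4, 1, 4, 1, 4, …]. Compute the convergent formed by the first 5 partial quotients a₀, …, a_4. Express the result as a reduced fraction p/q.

82/29

a_0 = 2: 2/1
a_1 = 1: 3/1
a_2 = 4: 14/5
a_3 = 1: 17/6
a_4 = 4: 82/29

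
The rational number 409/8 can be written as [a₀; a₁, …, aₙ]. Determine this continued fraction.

[51; 8]

409 = 51·8 + 1, so a_0 = 51
8 = 8·1 + 0, so a_1 = 8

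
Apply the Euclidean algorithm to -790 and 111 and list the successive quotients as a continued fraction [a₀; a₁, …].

-790 ÷ 111 → quotient -8, remainder 98
111 ÷ 98 → quotient 1, remainder 13
98 ÷ 13 → quotient 7, remainder 7
13 ÷ 7 → quotient 1, remainder 6
7 ÷ 6 → quotient 1, remainder 1
6 ÷ 1 → quotient 6, remainder 0

[-8; 1, 7, 1, 1, 6]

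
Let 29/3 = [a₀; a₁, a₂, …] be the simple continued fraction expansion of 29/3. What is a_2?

Apply division with remainder until the remainder is 0:
⌊29/3⌋ = 9, remainder 2
⌊3/2⌋ = 1, remainder 1
⌊2/1⌋ = 2, remainder 0

2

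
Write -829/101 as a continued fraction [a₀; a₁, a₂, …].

Run the Euclidean algorithm, recording each quotient:
-829 ÷ 101 → quotient -9, remainder 80
101 ÷ 80 → quotient 1, remainder 21
80 ÷ 21 → quotient 3, remainder 17
21 ÷ 17 → quotient 1, remainder 4
17 ÷ 4 → quotient 4, remainder 1
4 ÷ 1 → quotient 4, remainder 0

[-9; 1, 3, 1, 4, 4]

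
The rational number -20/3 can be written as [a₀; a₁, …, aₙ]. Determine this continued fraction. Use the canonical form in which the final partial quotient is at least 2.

[-7; 3]

-20 = -7·3 + 1, so a_0 = -7
3 = 3·1 + 0, so a_1 = 3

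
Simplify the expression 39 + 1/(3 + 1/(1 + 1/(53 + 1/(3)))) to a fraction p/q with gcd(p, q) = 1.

25474/649

a_0 = 39: 39/1
a_1 = 3: 118/3
a_2 = 1: 157/4
a_3 = 53: 8439/215
a_4 = 3: 25474/649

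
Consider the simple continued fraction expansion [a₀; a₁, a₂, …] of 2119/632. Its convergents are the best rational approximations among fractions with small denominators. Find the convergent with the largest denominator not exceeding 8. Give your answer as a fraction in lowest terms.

10/3

a_0 = 3: 3/1  (≤ bound)
a_1 = 2: 7/2  (≤ bound)
a_2 = 1: 10/3  (≤ bound)
a_3 = 5: 57/17  (> 8, stop)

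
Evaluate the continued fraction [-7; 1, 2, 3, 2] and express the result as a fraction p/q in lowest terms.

Work from the innermost term outward:
Start with 2.
3 + 1/(2/1) = 3 + 1/2 = 7/2
2 + 1/(7/2) = 2 + 2/7 = 16/7
1 + 1/(16/7) = 1 + 7/16 = 23/16
-7 + 1/(23/16) = -7 + 16/23 = -145/23

-145/23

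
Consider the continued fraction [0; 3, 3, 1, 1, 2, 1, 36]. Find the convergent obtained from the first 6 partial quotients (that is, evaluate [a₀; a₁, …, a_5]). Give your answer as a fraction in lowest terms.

18/59

Start with 2.
1 + 1/(2/1) = 1 + 1/2 = 3/2
1 + 1/(3/2) = 1 + 2/3 = 5/3
3 + 1/(5/3) = 3 + 3/5 = 18/5
3 + 1/(18/5) = 3 + 5/18 = 59/18
0 + 1/(59/18) = 0 + 18/59 = 18/59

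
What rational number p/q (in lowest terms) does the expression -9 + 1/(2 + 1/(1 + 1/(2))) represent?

Starting at the tail and folding back:
Start with 2.
1 + 1/(2/1) = 1 + 1/2 = 3/2
2 + 1/(3/2) = 2 + 2/3 = 8/3
-9 + 1/(8/3) = -9 + 3/8 = -69/8

-69/8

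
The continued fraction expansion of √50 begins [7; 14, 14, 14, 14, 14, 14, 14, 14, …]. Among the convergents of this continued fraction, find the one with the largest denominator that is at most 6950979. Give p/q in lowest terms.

3880899/548842

List convergents until the denominator exceeds the bound:
a_0 = 7: 7/1  (≤ bound)
a_1 = 14: 99/14  (≤ bound)
a_2 = 14: 1393/197  (≤ bound)
a_3 = 14: 19601/2772  (≤ bound)
a_4 = 14: 275807/39005  (≤ bound)
a_5 = 14: 3880899/548842  (≤ bound)
a_6 = 14: 54608393/7722793  (> 6950979, stop)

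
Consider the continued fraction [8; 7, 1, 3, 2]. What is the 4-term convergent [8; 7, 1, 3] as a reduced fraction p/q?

a_0 = 8: 8/1
a_1 = 7: 57/7
a_2 = 1: 65/8
a_3 = 3: 252/31

252/31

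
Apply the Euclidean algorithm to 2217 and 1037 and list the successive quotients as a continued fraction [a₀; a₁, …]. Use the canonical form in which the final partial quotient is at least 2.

2217 ÷ 1037 → quotient 2, remainder 143
1037 ÷ 143 → quotient 7, remainder 36
143 ÷ 36 → quotient 3, remainder 35
36 ÷ 35 → quotient 1, remainder 1
35 ÷ 1 → quotient 35, remainder 0

[2; 7, 3, 1, 35]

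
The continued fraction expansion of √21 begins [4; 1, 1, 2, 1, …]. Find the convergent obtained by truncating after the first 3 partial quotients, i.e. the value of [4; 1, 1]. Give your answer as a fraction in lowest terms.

Start with 1.
1 + 1/(1/1) = 1 + 1/1 = 2/1
4 + 1/(2/1) = 4 + 1/2 = 9/2

9/2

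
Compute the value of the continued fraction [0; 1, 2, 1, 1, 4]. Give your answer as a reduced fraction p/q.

Use the convergent recurrence hₖ = aₖ·hₖ₋₁ + hₖ₋₂ (and likewise for the denominators kₖ):
a_0 = 0: 0/1
a_1 = 1: 1/1
a_2 = 2: 2/3
a_3 = 1: 3/4
a_4 = 1: 5/7
a_5 = 4: 23/32

23/32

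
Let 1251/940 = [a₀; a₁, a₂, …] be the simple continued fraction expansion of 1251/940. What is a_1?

Apply division with remainder until the remainder is 0:
⌊1251/940⌋ = 1, remainder 311
⌊940/311⌋ = 3, remainder 7

3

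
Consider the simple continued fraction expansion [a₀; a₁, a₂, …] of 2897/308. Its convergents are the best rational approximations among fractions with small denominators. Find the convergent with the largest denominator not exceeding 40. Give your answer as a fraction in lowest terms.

301/32

a_0 = 9: 9/1  (≤ bound)
a_1 = 2: 19/2  (≤ bound)
a_2 = 2: 47/5  (≤ bound)
a_3 = 6: 301/32  (≤ bound)
a_4 = 2: 649/69  (> 40, stop)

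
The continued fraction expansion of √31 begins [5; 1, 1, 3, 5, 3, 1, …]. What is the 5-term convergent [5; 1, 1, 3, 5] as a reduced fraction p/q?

a_0 = 5: 5/1
a_1 = 1: 6/1
a_2 = 1: 11/2
a_3 = 3: 39/7
a_4 = 5: 206/37

206/37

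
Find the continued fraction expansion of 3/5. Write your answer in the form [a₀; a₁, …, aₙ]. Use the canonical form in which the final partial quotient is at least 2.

3 = 0·5 + 3, so a_0 = 0
5 = 1·3 + 2, so a_1 = 1
3 = 1·2 + 1, so a_2 = 1
2 = 2·1 + 0, so a_3 = 2

[0; 1, 1, 2]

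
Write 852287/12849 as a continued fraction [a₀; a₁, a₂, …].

⌊852287/12849⌋ = 66, remainder 4253
⌊12849/4253⌋ = 3, remainder 90
⌊4253/90⌋ = 47, remainder 23
⌊90/23⌋ = 3, remainder 21
⌊23/21⌋ = 1, remainder 2
⌊21/2⌋ = 10, remainder 1
⌊2/1⌋ = 2, remainder 0

[66; 3, 47, 3, 1, 10, 2]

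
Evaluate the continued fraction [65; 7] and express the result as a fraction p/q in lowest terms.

456/7

Start with 7.
65 + 1/(7/1) = 65 + 1/7 = 456/7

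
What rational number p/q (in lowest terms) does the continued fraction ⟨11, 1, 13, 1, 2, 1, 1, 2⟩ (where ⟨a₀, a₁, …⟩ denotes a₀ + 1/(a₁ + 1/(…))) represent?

a_0 = 11: 11/1
a_1 = 1: 12/1
a_2 = 13: 167/14
a_3 = 1: 179/15
a_4 = 2: 525/44
a_5 = 1: 704/59
a_6 = 1: 1229/103
a_7 = 2: 3162/265

3162/265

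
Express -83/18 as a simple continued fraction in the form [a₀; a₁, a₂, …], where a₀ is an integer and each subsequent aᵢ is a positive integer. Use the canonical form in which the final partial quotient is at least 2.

-83 = -5·18 + 7, so a_0 = -5
18 = 2·7 + 4, so a_1 = 2
7 = 1·4 + 3, so a_2 = 1
4 = 1·3 + 1, so a_3 = 1
3 = 3·1 + 0, so a_4 = 3

[-5; 2, 1, 1, 3]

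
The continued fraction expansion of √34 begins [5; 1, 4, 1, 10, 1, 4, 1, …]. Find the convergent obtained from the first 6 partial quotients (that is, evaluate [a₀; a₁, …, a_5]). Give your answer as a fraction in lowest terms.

Use the convergent recurrence hₖ = aₖ·hₖ₋₁ + hₖ₋₂ (and likewise for the denominators kₖ):
a_0 = 5: 5/1
a_1 = 1: 6/1
a_2 = 4: 29/5
a_3 = 1: 35/6
a_4 = 10: 379/65
a_5 = 1: 414/71

414/71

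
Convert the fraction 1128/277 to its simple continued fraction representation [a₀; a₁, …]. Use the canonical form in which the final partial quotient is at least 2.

[4; 13, 1, 5, 1, 2]

1128 = 4·277 + 20, so a_0 = 4
277 = 13·20 + 17, so a_1 = 13
20 = 1·17 + 3, so a_2 = 1
17 = 5·3 + 2, so a_3 = 5
3 = 1·2 + 1, so a_4 = 1
2 = 2·1 + 0, so a_5 = 2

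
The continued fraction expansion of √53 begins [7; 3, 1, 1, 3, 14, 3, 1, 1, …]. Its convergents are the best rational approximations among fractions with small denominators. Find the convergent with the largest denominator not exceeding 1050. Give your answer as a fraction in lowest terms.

a_0 = 7: 7/1  (≤ bound)
a_1 = 3: 22/3  (≤ bound)
a_2 = 1: 29/4  (≤ bound)
a_3 = 1: 51/7  (≤ bound)
a_4 = 3: 182/25  (≤ bound)
a_5 = 14: 2599/357  (≤ bound)
a_6 = 3: 7979/1096  (> 1050, stop)

2599/357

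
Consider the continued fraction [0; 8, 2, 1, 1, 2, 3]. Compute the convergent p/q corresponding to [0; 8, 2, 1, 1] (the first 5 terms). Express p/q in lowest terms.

a_0 = 0: 0/1
a_1 = 8: 1/8
a_2 = 2: 2/17
a_3 = 1: 3/25
a_4 = 1: 5/42

5/42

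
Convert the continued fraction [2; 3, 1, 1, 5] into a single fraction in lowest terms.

Use the convergent recurrence hₖ = aₖ·hₖ₋₁ + hₖ₋₂ (and likewise for the denominators kₖ):
a_0 = 2: 2/1
a_1 = 3: 7/3
a_2 = 1: 9/4
a_3 = 1: 16/7
a_4 = 5: 89/39

89/39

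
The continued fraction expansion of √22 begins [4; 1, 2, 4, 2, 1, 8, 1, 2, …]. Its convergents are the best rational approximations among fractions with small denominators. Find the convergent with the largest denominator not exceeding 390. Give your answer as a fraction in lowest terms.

a_0 = 4: 4/1  (≤ bound)
a_1 = 1: 5/1  (≤ bound)
a_2 = 2: 14/3  (≤ bound)
a_3 = 4: 61/13  (≤ bound)
a_4 = 2: 136/29  (≤ bound)
a_5 = 1: 197/42  (≤ bound)
a_6 = 8: 1712/365  (≤ bound)
a_7 = 1: 1909/407  (> 390, stop)

1712/365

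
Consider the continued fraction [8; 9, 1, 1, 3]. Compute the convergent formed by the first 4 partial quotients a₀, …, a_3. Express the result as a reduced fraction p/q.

a_0 = 8: 8/1
a_1 = 9: 73/9
a_2 = 1: 81/10
a_3 = 1: 154/19

154/19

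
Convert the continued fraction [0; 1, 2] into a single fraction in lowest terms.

2/3

Use the convergent recurrence hₖ = aₖ·hₖ₋₁ + hₖ₋₂ (and likewise for the denominators kₖ):
a_0 = 0: 0/1
a_1 = 1: 1/1
a_2 = 2: 2/3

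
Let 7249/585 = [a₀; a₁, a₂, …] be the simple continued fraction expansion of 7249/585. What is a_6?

2

7249 ÷ 585 → quotient 12, remainder 229
585 ÷ 229 → quotient 2, remainder 127
229 ÷ 127 → quotient 1, remainder 102
127 ÷ 102 → quotient 1, remainder 25
102 ÷ 25 → quotient 4, remainder 2
25 ÷ 2 → quotient 12, remainder 1
2 ÷ 1 → quotient 2, remainder 0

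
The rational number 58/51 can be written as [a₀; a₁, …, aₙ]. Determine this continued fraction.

⌊58/51⌋ = 1, remainder 7
⌊51/7⌋ = 7, remainder 2
⌊7/2⌋ = 3, remainder 1
⌊2/1⌋ = 2, remainder 0

[1; 7, 3, 2]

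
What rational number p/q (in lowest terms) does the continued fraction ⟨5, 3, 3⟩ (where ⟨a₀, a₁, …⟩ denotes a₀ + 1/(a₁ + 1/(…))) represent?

a_0 = 5: 5/1
a_1 = 3: 16/3
a_2 = 3: 53/10

53/10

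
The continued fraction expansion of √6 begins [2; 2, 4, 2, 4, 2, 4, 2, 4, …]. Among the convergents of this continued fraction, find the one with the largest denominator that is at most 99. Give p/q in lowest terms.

a_0 = 2: 2/1  (≤ bound)
a_1 = 2: 5/2  (≤ bound)
a_2 = 4: 22/9  (≤ bound)
a_3 = 2: 49/20  (≤ bound)
a_4 = 4: 218/89  (≤ bound)
a_5 = 2: 485/198  (> 99, stop)

218/89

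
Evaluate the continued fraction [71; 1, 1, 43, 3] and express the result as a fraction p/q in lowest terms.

18806/263

Compute successive convergents:
a_0 = 71: 71/1
a_1 = 1: 72/1
a_2 = 1: 143/2
a_3 = 43: 6221/87
a_4 = 3: 18806/263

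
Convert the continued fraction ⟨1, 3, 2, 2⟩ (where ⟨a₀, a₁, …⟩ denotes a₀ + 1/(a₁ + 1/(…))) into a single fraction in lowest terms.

Start with 2.
2 + 1/(2/1) = 2 + 1/2 = 5/2
3 + 1/(5/2) = 3 + 2/5 = 17/5
1 + 1/(17/5) = 1 + 5/17 = 22/17

22/17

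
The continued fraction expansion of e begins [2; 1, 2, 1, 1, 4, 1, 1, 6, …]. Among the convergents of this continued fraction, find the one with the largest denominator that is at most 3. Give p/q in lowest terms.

8/3

a_0 = 2: 2/1  (≤ bound)
a_1 = 1: 3/1  (≤ bound)
a_2 = 2: 8/3  (≤ bound)
a_3 = 1: 11/4  (> 3, stop)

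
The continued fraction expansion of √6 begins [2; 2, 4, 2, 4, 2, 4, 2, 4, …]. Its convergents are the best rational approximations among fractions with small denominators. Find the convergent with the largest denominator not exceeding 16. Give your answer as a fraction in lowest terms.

22/9

a_0 = 2: 2/1  (≤ bound)
a_1 = 2: 5/2  (≤ bound)
a_2 = 4: 22/9  (≤ bound)
a_3 = 2: 49/20  (> 16, stop)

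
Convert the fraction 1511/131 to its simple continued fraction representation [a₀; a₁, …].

Repeatedly divide and take the remainder:
⌊1511/131⌋ = 11, remainder 70
⌊131/70⌋ = 1, remainder 61
⌊70/61⌋ = 1, remainder 9
⌊61/9⌋ = 6, remainder 7
⌊9/7⌋ = 1, remainder 2
⌊7/2⌋ = 3, remainder 1
⌊2/1⌋ = 2, remainder 0

[11; 1, 1, 6, 1, 3, 2]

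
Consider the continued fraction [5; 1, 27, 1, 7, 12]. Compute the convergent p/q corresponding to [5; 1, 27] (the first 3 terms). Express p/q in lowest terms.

Build up convergents one term at a time:
a_0 = 5: 5/1
a_1 = 1: 6/1
a_2 = 27: 167/28

167/28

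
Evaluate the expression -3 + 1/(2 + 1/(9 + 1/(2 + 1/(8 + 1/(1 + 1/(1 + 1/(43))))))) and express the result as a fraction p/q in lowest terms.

-78916/31253

Start with 43.
1 + 1/(43/1) = 1 + 1/43 = 44/43
1 + 1/(44/43) = 1 + 43/44 = 87/44
8 + 1/(87/44) = 8 + 44/87 = 740/87
2 + 1/(740/87) = 2 + 87/740 = 1567/740
9 + 1/(1567/740) = 9 + 740/1567 = 14843/1567
2 + 1/(14843/1567) = 2 + 1567/14843 = 31253/14843
-3 + 1/(31253/14843) = -3 + 14843/31253 = -78916/31253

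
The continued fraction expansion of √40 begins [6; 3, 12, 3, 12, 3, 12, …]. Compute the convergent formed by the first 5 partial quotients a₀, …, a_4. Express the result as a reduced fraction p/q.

8886/1405

a_0 = 6: 6/1
a_1 = 3: 19/3
a_2 = 12: 234/37
a_3 = 3: 721/114
a_4 = 12: 8886/1405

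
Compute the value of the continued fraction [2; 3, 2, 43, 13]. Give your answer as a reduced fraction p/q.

a_0 = 2: 2/1
a_1 = 3: 7/3
a_2 = 2: 16/7
a_3 = 43: 695/304
a_4 = 13: 9051/3959

9051/3959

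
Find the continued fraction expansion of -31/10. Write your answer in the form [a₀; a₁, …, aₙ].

Repeatedly divide and take the remainder:
⌊-31/10⌋ = -4, remainder 9
⌊10/9⌋ = 1, remainder 1
⌊9/1⌋ = 9, remainder 0

[-4; 1, 9]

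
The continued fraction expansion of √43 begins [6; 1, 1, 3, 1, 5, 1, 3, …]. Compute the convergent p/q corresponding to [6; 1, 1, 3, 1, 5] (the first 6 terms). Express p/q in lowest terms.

341/52

Starting at the tail and folding back:
Start with 5.
1 + 1/(5/1) = 1 + 1/5 = 6/5
3 + 1/(6/5) = 3 + 5/6 = 23/6
1 + 1/(23/6) = 1 + 6/23 = 29/23
1 + 1/(29/23) = 1 + 23/29 = 52/29
6 + 1/(52/29) = 6 + 29/52 = 341/52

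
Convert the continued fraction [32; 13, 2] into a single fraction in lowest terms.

a_0 = 32: 32/1
a_1 = 13: 417/13
a_2 = 2: 866/27

866/27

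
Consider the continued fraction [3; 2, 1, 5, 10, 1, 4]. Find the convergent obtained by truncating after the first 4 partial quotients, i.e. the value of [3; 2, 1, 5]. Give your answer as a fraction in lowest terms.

Starting at the tail and folding back:
Start with 5.
1 + 1/(5/1) = 1 + 1/5 = 6/5
2 + 1/(6/5) = 2 + 5/6 = 17/6
3 + 1/(17/6) = 3 + 6/17 = 57/17

57/17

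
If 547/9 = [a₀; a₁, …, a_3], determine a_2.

3

Apply division with remainder until the remainder is 0:
⌊547/9⌋ = 60, remainder 7
⌊9/7⌋ = 1, remainder 2
⌊7/2⌋ = 3, remainder 1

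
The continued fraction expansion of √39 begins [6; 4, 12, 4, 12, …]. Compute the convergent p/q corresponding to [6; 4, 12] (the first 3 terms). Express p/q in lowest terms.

306/49

Start with 12.
4 + 1/(12/1) = 4 + 1/12 = 49/12
6 + 1/(49/12) = 6 + 12/49 = 306/49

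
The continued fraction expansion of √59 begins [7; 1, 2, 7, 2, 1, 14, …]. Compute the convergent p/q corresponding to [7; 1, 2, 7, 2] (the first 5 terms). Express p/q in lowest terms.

361/47

Start with 2.
7 + 1/(2/1) = 7 + 1/2 = 15/2
2 + 1/(15/2) = 2 + 2/15 = 32/15
1 + 1/(32/15) = 1 + 15/32 = 47/32
7 + 1/(47/32) = 7 + 32/47 = 361/47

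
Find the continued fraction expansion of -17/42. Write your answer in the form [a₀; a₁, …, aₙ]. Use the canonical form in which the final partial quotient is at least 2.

Repeatedly divide and take the remainder:
⌊-17/42⌋ = -1, remainder 25
⌊42/25⌋ = 1, remainder 17
⌊25/17⌋ = 1, remainder 8
⌊17/8⌋ = 2, remainder 1
⌊8/1⌋ = 8, remainder 0

[-1; 1, 1, 2, 8]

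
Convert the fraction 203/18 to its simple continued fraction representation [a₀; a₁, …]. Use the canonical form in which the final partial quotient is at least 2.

Run the Euclidean algorithm, recording each quotient:
203 ÷ 18 → quotient 11, remainder 5
18 ÷ 5 → quotient 3, remainder 3
5 ÷ 3 → quotient 1, remainder 2
3 ÷ 2 → quotient 1, remainder 1
2 ÷ 1 → quotient 2, remainder 0

[11; 3, 1, 1, 2]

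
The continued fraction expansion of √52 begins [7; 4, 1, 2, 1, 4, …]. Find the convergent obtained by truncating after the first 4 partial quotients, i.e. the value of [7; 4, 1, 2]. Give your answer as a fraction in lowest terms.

a_0 = 7: 7/1
a_1 = 4: 29/4
a_2 = 1: 36/5
a_3 = 2: 101/14

101/14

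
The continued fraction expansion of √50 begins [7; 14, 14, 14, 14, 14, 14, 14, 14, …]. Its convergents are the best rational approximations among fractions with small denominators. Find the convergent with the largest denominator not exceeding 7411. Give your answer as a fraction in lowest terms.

List convergents until the denominator exceeds the bound:
a_0 = 7: 7/1  (≤ bound)
a_1 = 14: 99/14  (≤ bound)
a_2 = 14: 1393/197  (≤ bound)
a_3 = 14: 19601/2772  (≤ bound)
a_4 = 14: 275807/39005  (> 7411, stop)

19601/2772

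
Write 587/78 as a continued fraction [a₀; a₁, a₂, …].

Repeatedly divide and take the remainder:
587 = 7·78 + 41, so a_0 = 7
78 = 1·41 + 37, so a_1 = 1
41 = 1·37 + 4, so a_2 = 1
37 = 9·4 + 1, so a_3 = 9
4 = 4·1 + 0, so a_4 = 4

[7; 1, 1, 9, 4]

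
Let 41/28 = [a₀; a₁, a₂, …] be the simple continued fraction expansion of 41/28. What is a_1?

41 ÷ 28 → quotient 1, remainder 13
28 ÷ 13 → quotient 2, remainder 2

2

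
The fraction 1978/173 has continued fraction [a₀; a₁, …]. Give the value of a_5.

1978 = 11·173 + 75, so a_0 = 11
173 = 2·75 + 23, so a_1 = 2
75 = 3·23 + 6, so a_2 = 3
23 = 3·6 + 5, so a_3 = 3
6 = 1·5 + 1, so a_4 = 1
5 = 5·1 + 0, so a_5 = 5

5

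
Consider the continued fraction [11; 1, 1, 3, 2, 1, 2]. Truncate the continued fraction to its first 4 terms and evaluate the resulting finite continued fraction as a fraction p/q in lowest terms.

Collapse the nested fraction from the inside out:
Start with 3.
1 + 1/(3/1) = 1 + 1/3 = 4/3
1 + 1/(4/3) = 1 + 3/4 = 7/4
11 + 1/(7/4) = 11 + 4/7 = 81/7

81/7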